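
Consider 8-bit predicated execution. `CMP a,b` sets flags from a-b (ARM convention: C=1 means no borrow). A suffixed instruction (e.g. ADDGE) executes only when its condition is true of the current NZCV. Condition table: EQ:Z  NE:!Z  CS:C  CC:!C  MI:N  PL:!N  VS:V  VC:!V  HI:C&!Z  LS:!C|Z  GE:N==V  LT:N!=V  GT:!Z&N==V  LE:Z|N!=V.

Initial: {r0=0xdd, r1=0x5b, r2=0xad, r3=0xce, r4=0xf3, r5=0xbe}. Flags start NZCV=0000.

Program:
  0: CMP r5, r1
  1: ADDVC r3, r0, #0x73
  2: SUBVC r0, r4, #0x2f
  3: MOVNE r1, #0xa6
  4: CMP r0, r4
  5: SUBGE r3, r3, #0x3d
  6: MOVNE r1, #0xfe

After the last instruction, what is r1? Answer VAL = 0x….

0: ✓ CMP  NZCV=0011
1: · ADDVC
2: · SUBVC
3: ✓ MOVNE  r1←0xa6
4: ✓ CMP  NZCV=1000
5: · SUBGE
6: ✓ MOVNE  r1←0xfe

VAL = 0xfe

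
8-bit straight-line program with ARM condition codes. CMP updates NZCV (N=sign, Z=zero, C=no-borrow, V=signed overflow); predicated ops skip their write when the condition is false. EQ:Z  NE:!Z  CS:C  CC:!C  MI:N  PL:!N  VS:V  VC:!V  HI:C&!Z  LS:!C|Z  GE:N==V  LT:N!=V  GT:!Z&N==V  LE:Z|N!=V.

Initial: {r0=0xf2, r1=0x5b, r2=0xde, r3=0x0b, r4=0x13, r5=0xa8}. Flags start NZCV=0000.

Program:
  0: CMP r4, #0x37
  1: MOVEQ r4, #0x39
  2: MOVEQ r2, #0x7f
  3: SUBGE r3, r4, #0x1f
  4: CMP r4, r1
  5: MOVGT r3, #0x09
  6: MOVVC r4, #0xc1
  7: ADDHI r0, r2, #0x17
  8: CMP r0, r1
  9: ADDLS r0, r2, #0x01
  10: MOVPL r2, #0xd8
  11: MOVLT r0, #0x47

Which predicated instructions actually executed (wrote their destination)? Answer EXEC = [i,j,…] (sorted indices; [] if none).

[0] flags=1000 → (cmp)
[1] flags=1000 EQ?F → skip
[2] flags=1000 EQ?F → skip
[3] flags=1000 GE?F → skip
[4] flags=1000 → (cmp)
[5] flags=1000 GT?F → skip
[6] flags=1000 VC?T → r4=0xc1
[7] flags=1000 HI?F → skip
[8] flags=1010 → (cmp)
[9] flags=1010 LS?F → skip
[10] flags=1010 PL?F → skip
[11] flags=1010 LT?T → r0=0x47

EXEC = [6,11]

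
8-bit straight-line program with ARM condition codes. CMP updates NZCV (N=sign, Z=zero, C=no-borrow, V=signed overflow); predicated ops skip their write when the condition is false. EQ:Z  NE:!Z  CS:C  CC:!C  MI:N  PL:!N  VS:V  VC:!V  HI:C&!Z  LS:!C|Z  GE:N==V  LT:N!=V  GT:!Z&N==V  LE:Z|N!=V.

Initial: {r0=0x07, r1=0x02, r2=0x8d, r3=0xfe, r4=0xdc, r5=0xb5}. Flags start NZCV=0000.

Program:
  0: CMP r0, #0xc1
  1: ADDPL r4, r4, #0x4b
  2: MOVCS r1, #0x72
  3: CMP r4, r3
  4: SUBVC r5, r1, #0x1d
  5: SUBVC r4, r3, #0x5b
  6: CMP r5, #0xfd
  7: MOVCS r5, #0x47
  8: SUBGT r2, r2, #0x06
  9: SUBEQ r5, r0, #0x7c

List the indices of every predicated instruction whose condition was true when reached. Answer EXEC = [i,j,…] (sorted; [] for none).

0: ✓ CMP  NZCV=0000
1: ✓ ADDPL  r4←0x27
2: · MOVCS
3: ✓ CMP  NZCV=0000
4: ✓ SUBVC  r5←0xe5
5: ✓ SUBVC  r4←0xa3
6: ✓ CMP  NZCV=1000
7: · MOVCS
8: · SUBGT
9: · SUBEQ

EXEC = [1,4,5]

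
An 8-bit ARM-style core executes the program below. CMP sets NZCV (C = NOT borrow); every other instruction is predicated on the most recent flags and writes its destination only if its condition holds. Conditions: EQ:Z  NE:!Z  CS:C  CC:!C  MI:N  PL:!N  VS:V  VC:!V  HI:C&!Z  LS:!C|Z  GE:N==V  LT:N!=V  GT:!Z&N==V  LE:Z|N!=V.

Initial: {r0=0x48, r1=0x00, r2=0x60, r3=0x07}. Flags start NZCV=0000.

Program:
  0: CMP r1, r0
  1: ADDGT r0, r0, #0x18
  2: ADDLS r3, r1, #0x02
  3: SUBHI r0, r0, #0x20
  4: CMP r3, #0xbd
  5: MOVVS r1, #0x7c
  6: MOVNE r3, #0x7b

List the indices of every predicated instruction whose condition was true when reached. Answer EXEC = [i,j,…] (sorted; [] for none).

EXEC = [2,6]

[0] flags=1000 → (cmp)
[1] flags=1000 GT?F → skip
[2] flags=1000 LS?T → r3=0x02
[3] flags=1000 HI?F → skip
[4] flags=0000 → (cmp)
[5] flags=0000 VS?F → skip
[6] flags=0000 NE?T → r3=0x7b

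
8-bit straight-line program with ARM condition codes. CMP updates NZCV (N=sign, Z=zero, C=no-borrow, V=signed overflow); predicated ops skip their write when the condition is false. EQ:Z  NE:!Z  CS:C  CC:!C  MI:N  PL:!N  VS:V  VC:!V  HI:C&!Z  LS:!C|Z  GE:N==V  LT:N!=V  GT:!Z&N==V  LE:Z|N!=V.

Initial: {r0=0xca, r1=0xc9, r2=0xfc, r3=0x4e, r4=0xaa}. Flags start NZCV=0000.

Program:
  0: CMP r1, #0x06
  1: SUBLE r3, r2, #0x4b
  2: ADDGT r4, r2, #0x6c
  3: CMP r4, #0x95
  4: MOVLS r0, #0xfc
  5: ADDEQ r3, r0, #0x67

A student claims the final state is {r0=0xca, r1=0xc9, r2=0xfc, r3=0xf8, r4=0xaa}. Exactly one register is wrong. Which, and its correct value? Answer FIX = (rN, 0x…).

[0] flags=1010 → (cmp)
[1] flags=1010 LE?T → r3=0xb1
[2] flags=1010 GT?F → skip
[3] flags=0010 → (cmp)
[4] flags=0010 LS?F → skip
[5] flags=0010 EQ?F → skip

FIX = (r3, 0xb1)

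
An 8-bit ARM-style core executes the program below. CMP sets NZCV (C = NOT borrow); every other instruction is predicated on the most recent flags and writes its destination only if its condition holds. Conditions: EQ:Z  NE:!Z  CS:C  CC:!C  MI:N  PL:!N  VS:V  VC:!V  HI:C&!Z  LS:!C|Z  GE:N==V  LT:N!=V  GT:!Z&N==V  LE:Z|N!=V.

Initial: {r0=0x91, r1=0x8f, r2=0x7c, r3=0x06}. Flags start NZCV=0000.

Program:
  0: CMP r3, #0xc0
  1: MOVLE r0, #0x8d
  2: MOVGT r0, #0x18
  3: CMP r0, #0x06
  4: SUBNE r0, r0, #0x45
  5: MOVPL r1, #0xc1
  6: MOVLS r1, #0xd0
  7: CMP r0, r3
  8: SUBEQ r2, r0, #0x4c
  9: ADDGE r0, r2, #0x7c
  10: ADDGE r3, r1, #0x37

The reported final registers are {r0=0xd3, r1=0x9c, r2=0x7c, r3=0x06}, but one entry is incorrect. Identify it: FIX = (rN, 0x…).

[0] flags=0000 → (cmp)
[1] flags=0000 LE?F → skip
[2] flags=0000 GT?T → r0=0x18
[3] flags=0010 → (cmp)
[4] flags=0010 NE?T → r0=0xd3
[5] flags=0010 PL?T → r1=0xc1
[6] flags=0010 LS?F → skip
[7] flags=1010 → (cmp)
[8] flags=1010 EQ?F → skip
[9] flags=1010 GE?F → skip
[10] flags=1010 GE?F → skip

FIX = (r1, 0xc1)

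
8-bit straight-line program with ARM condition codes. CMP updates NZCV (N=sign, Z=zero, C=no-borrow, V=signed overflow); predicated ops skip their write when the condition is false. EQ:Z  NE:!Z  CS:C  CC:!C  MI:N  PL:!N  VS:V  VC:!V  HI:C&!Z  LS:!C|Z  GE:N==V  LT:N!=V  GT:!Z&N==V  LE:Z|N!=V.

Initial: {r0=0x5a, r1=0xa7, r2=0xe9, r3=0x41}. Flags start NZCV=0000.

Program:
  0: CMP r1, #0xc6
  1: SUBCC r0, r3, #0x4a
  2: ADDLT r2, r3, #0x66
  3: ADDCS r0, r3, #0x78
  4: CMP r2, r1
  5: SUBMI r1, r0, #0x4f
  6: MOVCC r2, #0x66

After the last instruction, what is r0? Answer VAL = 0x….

0: ✓ CMP  NZCV=1000
1: ✓ SUBCC  r0←0xf7
2: ✓ ADDLT  r2←0xa7
3: · ADDCS
4: ✓ CMP  NZCV=0110
5: · SUBMI
6: · MOVCC

VAL = 0xf7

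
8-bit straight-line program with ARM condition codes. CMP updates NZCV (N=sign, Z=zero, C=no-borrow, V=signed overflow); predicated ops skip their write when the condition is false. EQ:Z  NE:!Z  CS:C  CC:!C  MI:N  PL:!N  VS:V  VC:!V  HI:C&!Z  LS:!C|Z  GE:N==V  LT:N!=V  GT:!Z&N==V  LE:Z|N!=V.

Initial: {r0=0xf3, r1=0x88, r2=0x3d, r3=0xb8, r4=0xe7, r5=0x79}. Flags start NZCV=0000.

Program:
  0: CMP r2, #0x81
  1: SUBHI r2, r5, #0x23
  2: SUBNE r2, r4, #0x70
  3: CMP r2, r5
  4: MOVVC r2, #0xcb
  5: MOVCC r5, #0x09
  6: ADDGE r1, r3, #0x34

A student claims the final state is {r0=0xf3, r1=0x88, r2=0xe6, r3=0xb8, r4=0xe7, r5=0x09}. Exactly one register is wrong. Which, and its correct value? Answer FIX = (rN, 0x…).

FIX = (r2, 0xcb)

[0] flags=1001 → (cmp)
[1] flags=1001 HI?F → skip
[2] flags=1001 NE?T → r2=0x77
[3] flags=1000 → (cmp)
[4] flags=1000 VC?T → r2=0xcb
[5] flags=1000 CC?T → r5=0x09
[6] flags=1000 GE?F → skip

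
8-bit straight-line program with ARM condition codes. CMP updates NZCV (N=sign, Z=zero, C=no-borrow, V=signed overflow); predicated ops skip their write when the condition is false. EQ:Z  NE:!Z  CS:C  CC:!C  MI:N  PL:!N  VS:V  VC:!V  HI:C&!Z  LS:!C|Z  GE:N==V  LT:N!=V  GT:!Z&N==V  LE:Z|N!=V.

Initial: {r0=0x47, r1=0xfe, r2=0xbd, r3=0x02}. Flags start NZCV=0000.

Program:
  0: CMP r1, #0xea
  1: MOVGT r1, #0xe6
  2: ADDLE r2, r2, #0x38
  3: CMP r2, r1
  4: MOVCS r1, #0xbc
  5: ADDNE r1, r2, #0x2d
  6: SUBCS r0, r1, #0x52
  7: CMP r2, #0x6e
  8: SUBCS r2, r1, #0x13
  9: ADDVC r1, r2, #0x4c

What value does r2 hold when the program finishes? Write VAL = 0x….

[0] flags=0010 → (cmp)
[1] flags=0010 GT?T → r1=0xe6
[2] flags=0010 LE?F → skip
[3] flags=1000 → (cmp)
[4] flags=1000 CS?F → skip
[5] flags=1000 NE?T → r1=0xea
[6] flags=1000 CS?F → skip
[7] flags=0011 → (cmp)
[8] flags=0011 CS?T → r2=0xd7
[9] flags=0011 VC?F → skip

VAL = 0xd7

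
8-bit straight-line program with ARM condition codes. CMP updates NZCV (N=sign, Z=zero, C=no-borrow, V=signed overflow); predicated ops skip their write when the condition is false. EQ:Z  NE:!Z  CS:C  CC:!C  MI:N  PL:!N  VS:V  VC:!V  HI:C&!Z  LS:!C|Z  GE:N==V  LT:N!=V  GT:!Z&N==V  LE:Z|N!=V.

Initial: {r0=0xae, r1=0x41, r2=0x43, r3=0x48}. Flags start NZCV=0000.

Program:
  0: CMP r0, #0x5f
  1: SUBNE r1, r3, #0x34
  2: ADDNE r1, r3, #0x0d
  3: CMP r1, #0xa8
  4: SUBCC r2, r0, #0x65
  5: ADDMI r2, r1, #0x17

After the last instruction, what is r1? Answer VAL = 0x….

0: ✓ CMP  NZCV=0011
1: ✓ SUBNE  r1←0x14
2: ✓ ADDNE  r1←0x55
3: ✓ CMP  NZCV=1001
4: ✓ SUBCC  r2←0x49
5: ✓ ADDMI  r2←0x6c

VAL = 0x55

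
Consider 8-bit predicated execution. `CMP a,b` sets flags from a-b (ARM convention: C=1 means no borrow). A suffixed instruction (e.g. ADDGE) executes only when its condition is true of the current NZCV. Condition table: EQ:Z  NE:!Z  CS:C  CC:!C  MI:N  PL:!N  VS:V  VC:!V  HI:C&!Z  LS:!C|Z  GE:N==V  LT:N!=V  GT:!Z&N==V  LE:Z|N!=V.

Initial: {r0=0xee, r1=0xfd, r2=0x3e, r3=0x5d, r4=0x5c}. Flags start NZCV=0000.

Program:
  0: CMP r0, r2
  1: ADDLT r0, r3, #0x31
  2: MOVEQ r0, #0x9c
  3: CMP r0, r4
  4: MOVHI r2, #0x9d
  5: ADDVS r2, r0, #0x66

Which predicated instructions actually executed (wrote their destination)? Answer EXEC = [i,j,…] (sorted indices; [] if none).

[0] flags=1010 → (cmp)
[1] flags=1010 LT?T → r0=0x8e
[2] flags=1010 EQ?F → skip
[3] flags=0011 → (cmp)
[4] flags=0011 HI?T → r2=0x9d
[5] flags=0011 VS?T → r2=0xf4

EXEC = [1,4,5]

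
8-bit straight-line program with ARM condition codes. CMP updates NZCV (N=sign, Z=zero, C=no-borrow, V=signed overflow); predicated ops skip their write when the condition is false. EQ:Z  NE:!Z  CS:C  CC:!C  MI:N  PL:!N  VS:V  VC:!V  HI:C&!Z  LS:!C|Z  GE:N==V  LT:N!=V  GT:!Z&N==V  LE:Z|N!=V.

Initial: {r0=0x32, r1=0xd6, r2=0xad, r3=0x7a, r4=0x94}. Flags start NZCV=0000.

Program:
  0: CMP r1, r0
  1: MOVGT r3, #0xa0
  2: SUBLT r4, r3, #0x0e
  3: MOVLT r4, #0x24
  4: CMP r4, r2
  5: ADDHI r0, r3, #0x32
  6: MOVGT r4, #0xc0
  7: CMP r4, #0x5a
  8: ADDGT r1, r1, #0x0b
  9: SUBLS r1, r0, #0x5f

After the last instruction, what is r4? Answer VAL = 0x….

0: ✓ CMP  NZCV=1010
1: · MOVGT
2: ✓ SUBLT  r4←0x6c
3: ✓ MOVLT  r4←0x24
4: ✓ CMP  NZCV=0000
5: · ADDHI
6: ✓ MOVGT  r4←0xc0
7: ✓ CMP  NZCV=0011
8: · ADDGT
9: · SUBLS

VAL = 0xc0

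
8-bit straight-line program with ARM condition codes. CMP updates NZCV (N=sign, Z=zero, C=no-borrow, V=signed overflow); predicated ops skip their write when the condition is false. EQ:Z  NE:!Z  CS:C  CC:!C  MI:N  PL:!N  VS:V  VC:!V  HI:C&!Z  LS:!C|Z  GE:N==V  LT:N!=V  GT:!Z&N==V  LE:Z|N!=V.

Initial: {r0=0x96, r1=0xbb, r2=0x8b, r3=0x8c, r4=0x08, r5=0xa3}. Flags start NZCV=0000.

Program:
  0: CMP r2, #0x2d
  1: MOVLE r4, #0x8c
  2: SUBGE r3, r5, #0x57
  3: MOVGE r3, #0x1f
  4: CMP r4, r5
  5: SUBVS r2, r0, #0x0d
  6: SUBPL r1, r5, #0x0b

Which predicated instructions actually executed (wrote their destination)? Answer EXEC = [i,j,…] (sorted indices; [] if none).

EXEC = [1]

0: ✓ CMP  NZCV=0011
1: ✓ MOVLE  r4←0x8c
2: · SUBGE
3: · MOVGE
4: ✓ CMP  NZCV=1000
5: · SUBVS
6: · SUBPL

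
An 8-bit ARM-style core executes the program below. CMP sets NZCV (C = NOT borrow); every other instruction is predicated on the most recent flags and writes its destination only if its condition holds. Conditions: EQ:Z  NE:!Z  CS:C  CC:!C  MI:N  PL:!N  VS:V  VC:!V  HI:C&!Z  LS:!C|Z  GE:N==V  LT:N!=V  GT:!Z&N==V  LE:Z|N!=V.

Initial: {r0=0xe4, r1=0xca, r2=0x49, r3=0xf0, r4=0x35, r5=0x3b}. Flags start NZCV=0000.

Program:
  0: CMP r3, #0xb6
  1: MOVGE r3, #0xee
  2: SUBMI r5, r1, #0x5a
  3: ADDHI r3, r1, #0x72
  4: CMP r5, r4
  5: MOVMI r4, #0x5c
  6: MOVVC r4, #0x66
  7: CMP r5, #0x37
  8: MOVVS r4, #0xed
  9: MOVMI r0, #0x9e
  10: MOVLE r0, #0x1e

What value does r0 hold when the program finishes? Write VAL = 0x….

0: ✓ CMP  NZCV=0010
1: ✓ MOVGE  r3←0xee
2: · SUBMI
3: ✓ ADDHI  r3←0x3c
4: ✓ CMP  NZCV=0010
5: · MOVMI
6: ✓ MOVVC  r4←0x66
7: ✓ CMP  NZCV=0010
8: · MOVVS
9: · MOVMI
10: · MOVLE

VAL = 0xe4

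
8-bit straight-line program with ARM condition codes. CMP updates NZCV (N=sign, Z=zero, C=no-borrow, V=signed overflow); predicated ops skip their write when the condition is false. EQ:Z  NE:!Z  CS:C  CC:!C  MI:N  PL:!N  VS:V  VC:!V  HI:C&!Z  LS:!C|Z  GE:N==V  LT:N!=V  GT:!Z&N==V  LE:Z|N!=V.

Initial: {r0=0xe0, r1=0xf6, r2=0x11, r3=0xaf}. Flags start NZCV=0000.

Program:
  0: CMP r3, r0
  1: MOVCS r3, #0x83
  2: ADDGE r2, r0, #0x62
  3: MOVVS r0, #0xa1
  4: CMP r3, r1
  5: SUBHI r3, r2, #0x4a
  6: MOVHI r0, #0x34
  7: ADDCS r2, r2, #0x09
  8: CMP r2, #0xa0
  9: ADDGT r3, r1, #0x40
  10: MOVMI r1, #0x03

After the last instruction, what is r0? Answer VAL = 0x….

VAL = 0xe0

[0] flags=1000 → (cmp)
[1] flags=1000 CS?F → skip
[2] flags=1000 GE?F → skip
[3] flags=1000 VS?F → skip
[4] flags=1000 → (cmp)
[5] flags=1000 HI?F → skip
[6] flags=1000 HI?F → skip
[7] flags=1000 CS?F → skip
[8] flags=0000 → (cmp)
[9] flags=0000 GT?T → r3=0x36
[10] flags=0000 MI?F → skip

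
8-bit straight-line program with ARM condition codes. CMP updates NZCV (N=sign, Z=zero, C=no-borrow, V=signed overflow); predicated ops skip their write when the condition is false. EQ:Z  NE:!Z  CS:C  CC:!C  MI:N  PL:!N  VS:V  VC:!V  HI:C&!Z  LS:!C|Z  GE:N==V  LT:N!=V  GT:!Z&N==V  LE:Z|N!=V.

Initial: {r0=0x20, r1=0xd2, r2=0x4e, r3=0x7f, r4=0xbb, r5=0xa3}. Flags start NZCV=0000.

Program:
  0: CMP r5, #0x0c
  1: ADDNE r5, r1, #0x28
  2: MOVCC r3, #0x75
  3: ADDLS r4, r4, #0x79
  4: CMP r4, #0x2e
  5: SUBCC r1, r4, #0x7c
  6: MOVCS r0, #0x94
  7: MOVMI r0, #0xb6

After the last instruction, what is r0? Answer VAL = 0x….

VAL = 0xb6

0: ✓ CMP  NZCV=1010
1: ✓ ADDNE  r5←0xfa
2: · MOVCC
3: · ADDLS
4: ✓ CMP  NZCV=1010
5: · SUBCC
6: ✓ MOVCS  r0←0x94
7: ✓ MOVMI  r0←0xb6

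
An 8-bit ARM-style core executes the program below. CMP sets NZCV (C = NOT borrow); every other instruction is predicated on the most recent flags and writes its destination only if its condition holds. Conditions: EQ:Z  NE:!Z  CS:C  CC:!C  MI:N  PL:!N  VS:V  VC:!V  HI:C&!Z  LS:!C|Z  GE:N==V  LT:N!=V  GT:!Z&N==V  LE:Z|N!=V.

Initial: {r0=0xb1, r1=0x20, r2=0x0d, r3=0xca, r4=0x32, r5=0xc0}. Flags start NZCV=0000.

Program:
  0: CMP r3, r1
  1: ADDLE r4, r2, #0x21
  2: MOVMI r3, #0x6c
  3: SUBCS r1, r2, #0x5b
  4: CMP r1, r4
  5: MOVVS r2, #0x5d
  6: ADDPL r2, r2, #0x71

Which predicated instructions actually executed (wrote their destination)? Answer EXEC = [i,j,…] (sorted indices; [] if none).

EXEC = [1,2,3]

[0] flags=1010 → (cmp)
[1] flags=1010 LE?T → r4=0x2e
[2] flags=1010 MI?T → r3=0x6c
[3] flags=1010 CS?T → r1=0xb2
[4] flags=1010 → (cmp)
[5] flags=1010 VS?F → skip
[6] flags=1010 PL?F → skip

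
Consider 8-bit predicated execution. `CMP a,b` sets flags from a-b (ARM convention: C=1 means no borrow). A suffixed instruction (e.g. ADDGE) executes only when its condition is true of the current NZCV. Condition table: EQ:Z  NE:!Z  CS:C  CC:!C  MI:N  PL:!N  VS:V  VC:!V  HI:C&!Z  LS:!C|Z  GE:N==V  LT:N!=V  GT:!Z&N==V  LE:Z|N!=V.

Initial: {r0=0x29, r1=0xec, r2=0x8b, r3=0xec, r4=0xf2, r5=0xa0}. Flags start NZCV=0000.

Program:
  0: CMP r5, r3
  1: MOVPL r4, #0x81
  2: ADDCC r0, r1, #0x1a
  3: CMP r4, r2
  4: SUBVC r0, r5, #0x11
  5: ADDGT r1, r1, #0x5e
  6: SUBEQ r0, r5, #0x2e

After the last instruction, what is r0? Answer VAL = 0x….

[0] flags=1000 → (cmp)
[1] flags=1000 PL?F → skip
[2] flags=1000 CC?T → r0=0x06
[3] flags=0010 → (cmp)
[4] flags=0010 VC?T → r0=0x8f
[5] flags=0010 GT?T → r1=0x4a
[6] flags=0010 EQ?F → skip

VAL = 0x8f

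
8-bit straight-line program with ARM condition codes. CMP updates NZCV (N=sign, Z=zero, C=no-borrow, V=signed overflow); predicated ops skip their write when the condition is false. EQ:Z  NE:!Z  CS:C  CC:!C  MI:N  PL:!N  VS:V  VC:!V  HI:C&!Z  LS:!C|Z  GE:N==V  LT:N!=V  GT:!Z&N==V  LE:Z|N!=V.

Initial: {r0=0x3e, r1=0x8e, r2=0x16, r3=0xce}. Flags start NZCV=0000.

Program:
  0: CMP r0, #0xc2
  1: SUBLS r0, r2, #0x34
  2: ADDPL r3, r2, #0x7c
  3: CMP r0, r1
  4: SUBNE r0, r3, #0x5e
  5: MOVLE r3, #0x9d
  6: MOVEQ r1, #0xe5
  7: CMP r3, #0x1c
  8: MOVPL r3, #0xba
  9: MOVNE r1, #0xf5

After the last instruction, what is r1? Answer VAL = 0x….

VAL = 0xf5

[0] flags=0000 → (cmp)
[1] flags=0000 LS?T → r0=0xe2
[2] flags=0000 PL?T → r3=0x92
[3] flags=0010 → (cmp)
[4] flags=0010 NE?T → r0=0x34
[5] flags=0010 LE?F → skip
[6] flags=0010 EQ?F → skip
[7] flags=0011 → (cmp)
[8] flags=0011 PL?T → r3=0xba
[9] flags=0011 NE?T → r1=0xf5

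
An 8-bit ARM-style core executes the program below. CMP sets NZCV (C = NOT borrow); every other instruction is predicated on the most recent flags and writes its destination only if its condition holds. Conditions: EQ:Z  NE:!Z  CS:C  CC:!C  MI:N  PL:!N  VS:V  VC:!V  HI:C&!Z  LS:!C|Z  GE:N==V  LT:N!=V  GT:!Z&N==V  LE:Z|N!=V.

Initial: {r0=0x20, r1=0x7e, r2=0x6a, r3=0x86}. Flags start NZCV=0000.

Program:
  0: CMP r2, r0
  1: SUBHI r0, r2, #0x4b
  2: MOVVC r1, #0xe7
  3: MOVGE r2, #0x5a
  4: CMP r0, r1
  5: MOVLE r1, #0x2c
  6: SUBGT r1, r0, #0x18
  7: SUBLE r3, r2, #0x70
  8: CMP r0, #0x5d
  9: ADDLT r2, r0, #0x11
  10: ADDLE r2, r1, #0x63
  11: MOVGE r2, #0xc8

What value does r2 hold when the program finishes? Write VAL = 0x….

[0] flags=0010 → (cmp)
[1] flags=0010 HI?T → r0=0x1f
[2] flags=0010 VC?T → r1=0xe7
[3] flags=0010 GE?T → r2=0x5a
[4] flags=0000 → (cmp)
[5] flags=0000 LE?F → skip
[6] flags=0000 GT?T → r1=0x07
[7] flags=0000 LE?F → skip
[8] flags=1000 → (cmp)
[9] flags=1000 LT?T → r2=0x30
[10] flags=1000 LE?T → r2=0x6a
[11] flags=1000 GE?F → skip

VAL = 0x6a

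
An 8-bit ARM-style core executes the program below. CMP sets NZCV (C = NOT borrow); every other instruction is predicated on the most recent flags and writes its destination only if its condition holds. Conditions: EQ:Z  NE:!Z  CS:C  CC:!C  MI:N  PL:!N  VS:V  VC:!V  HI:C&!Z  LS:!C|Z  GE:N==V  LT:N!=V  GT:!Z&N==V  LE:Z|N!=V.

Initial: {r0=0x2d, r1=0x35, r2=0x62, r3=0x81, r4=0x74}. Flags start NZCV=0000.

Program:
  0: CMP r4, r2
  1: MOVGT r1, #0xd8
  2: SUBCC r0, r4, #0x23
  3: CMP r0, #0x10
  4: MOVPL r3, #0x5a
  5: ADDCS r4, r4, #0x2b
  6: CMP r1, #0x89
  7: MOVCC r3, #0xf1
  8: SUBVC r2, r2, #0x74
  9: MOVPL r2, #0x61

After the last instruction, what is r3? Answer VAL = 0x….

0: ✓ CMP  NZCV=0010
1: ✓ MOVGT  r1←0xd8
2: · SUBCC
3: ✓ CMP  NZCV=0010
4: ✓ MOVPL  r3←0x5a
5: ✓ ADDCS  r4←0x9f
6: ✓ CMP  NZCV=0010
7: · MOVCC
8: ✓ SUBVC  r2←0xee
9: ✓ MOVPL  r2←0x61

VAL = 0x5a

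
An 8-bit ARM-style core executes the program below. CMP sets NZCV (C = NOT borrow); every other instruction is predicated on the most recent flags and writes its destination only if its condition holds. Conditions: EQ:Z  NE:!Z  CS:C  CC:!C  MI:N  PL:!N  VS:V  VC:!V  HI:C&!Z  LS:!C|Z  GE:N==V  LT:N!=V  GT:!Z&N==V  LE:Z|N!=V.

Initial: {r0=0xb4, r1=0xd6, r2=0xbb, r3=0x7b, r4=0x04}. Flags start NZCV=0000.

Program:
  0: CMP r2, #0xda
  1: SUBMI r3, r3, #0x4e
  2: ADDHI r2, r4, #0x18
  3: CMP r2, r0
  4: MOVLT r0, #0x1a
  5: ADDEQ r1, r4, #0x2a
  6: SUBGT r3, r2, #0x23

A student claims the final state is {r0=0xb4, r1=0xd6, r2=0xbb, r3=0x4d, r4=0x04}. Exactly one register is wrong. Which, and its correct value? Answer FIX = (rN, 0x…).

FIX = (r3, 0x98)

0: ✓ CMP  NZCV=1000
1: ✓ SUBMI  r3←0x2d
2: · ADDHI
3: ✓ CMP  NZCV=0010
4: · MOVLT
5: · ADDEQ
6: ✓ SUBGT  r3←0x98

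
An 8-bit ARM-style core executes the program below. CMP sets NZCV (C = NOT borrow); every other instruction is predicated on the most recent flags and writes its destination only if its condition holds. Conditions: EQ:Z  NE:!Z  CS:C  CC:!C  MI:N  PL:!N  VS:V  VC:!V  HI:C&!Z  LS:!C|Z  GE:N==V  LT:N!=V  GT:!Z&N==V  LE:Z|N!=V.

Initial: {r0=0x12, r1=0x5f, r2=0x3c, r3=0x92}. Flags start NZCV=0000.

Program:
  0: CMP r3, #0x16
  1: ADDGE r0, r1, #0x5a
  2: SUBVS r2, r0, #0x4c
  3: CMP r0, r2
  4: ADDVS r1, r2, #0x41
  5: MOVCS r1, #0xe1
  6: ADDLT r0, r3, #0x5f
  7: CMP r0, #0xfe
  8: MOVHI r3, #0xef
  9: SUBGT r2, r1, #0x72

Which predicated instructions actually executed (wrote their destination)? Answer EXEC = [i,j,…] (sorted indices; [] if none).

EXEC = [2,9]

[0] flags=0011 → (cmp)
[1] flags=0011 GE?F → skip
[2] flags=0011 VS?T → r2=0xc6
[3] flags=0000 → (cmp)
[4] flags=0000 VS?F → skip
[5] flags=0000 CS?F → skip
[6] flags=0000 LT?F → skip
[7] flags=0000 → (cmp)
[8] flags=0000 HI?F → skip
[9] flags=0000 GT?T → r2=0xed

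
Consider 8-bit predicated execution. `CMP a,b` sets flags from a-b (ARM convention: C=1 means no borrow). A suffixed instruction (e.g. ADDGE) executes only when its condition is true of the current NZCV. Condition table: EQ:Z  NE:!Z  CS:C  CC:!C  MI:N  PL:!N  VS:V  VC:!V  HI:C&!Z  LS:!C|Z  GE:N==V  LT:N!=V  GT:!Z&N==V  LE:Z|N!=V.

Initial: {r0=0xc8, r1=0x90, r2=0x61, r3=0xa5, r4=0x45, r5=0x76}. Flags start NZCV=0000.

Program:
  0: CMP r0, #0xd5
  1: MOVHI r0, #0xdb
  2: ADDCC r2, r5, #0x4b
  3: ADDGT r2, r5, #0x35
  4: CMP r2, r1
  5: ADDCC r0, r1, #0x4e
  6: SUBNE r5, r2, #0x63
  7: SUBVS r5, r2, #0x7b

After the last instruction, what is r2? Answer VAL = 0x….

[0] flags=1000 → (cmp)
[1] flags=1000 HI?F → skip
[2] flags=1000 CC?T → r2=0xc1
[3] flags=1000 GT?F → skip
[4] flags=0010 → (cmp)
[5] flags=0010 CC?F → skip
[6] flags=0010 NE?T → r5=0x5e
[7] flags=0010 VS?F → skip

VAL = 0xc1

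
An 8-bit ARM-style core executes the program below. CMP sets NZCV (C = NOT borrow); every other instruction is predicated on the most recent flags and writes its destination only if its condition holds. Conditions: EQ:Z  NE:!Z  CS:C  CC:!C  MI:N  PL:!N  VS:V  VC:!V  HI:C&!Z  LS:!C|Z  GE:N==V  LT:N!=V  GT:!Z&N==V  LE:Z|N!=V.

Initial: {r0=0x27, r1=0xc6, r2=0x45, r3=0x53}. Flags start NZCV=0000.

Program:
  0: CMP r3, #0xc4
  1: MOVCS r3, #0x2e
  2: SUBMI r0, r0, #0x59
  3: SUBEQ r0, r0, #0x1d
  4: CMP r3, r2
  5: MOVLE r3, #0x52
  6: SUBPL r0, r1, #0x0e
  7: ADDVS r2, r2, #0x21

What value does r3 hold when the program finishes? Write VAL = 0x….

[0] flags=1001 → (cmp)
[1] flags=1001 CS?F → skip
[2] flags=1001 MI?T → r0=0xce
[3] flags=1001 EQ?F → skip
[4] flags=0010 → (cmp)
[5] flags=0010 LE?F → skip
[6] flags=0010 PL?T → r0=0xb8
[7] flags=0010 VS?F → skip

VAL = 0x53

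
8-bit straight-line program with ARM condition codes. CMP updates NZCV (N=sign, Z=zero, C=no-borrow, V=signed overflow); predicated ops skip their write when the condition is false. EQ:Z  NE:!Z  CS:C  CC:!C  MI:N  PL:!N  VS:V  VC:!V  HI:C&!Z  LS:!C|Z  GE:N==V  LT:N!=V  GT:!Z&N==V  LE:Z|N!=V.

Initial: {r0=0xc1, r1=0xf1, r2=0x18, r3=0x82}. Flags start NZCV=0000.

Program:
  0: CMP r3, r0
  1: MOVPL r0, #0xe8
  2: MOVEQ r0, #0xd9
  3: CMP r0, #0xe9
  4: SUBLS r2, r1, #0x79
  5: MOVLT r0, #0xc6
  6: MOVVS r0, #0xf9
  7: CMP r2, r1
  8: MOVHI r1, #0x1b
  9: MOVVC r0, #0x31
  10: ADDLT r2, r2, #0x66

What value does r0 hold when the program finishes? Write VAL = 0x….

VAL = 0xc6

[0] flags=1000 → (cmp)
[1] flags=1000 PL?F → skip
[2] flags=1000 EQ?F → skip
[3] flags=1000 → (cmp)
[4] flags=1000 LS?T → r2=0x78
[5] flags=1000 LT?T → r0=0xc6
[6] flags=1000 VS?F → skip
[7] flags=1001 → (cmp)
[8] flags=1001 HI?F → skip
[9] flags=1001 VC?F → skip
[10] flags=1001 LT?F → skip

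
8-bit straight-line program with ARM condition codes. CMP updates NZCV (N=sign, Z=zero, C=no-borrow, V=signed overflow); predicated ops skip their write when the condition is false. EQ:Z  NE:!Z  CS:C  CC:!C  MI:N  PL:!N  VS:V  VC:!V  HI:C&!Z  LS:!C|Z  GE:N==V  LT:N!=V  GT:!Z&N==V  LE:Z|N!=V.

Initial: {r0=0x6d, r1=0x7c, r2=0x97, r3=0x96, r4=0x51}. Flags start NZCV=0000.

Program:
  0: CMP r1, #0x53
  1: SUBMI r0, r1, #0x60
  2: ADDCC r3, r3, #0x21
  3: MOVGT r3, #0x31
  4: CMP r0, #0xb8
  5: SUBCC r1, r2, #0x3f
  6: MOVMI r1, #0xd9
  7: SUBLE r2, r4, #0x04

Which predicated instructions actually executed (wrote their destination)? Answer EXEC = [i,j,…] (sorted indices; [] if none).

0: ✓ CMP  NZCV=0010
1: · SUBMI
2: · ADDCC
3: ✓ MOVGT  r3←0x31
4: ✓ CMP  NZCV=1001
5: ✓ SUBCC  r1←0x58
6: ✓ MOVMI  r1←0xd9
7: · SUBLE

EXEC = [3,5,6]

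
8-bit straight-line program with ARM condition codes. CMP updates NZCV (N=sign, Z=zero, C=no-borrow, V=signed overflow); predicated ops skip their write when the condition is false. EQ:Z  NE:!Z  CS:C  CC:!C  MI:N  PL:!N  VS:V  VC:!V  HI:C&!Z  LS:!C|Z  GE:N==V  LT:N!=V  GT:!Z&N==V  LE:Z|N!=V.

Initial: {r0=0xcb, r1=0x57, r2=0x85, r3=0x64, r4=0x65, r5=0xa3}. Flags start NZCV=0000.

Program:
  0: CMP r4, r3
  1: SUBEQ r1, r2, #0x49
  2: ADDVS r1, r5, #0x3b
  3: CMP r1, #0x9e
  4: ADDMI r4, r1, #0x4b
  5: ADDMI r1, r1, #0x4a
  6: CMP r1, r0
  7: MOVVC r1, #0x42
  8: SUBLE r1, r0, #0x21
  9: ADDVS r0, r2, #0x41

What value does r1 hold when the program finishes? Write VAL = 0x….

VAL = 0xaa

0: ✓ CMP  NZCV=0010
1: · SUBEQ
2: · ADDVS
3: ✓ CMP  NZCV=1001
4: ✓ ADDMI  r4←0xa2
5: ✓ ADDMI  r1←0xa1
6: ✓ CMP  NZCV=1000
7: ✓ MOVVC  r1←0x42
8: ✓ SUBLE  r1←0xaa
9: · ADDVS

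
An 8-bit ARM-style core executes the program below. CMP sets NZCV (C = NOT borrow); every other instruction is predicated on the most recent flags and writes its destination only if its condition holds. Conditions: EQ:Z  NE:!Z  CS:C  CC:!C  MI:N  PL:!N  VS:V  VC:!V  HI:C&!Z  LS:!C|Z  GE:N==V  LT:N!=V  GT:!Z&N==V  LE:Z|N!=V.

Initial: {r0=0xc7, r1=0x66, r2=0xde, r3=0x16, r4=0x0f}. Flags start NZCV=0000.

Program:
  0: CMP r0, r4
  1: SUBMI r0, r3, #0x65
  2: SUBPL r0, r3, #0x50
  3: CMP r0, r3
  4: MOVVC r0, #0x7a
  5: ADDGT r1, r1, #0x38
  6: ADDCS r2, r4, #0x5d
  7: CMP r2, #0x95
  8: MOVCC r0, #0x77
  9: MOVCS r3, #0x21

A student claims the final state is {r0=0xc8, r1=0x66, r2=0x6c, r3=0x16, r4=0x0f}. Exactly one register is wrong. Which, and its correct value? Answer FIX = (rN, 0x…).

FIX = (r0, 0x77)

0: ✓ CMP  NZCV=1010
1: ✓ SUBMI  r0←0xb1
2: · SUBPL
3: ✓ CMP  NZCV=1010
4: ✓ MOVVC  r0←0x7a
5: · ADDGT
6: ✓ ADDCS  r2←0x6c
7: ✓ CMP  NZCV=1001
8: ✓ MOVCC  r0←0x77
9: · MOVCS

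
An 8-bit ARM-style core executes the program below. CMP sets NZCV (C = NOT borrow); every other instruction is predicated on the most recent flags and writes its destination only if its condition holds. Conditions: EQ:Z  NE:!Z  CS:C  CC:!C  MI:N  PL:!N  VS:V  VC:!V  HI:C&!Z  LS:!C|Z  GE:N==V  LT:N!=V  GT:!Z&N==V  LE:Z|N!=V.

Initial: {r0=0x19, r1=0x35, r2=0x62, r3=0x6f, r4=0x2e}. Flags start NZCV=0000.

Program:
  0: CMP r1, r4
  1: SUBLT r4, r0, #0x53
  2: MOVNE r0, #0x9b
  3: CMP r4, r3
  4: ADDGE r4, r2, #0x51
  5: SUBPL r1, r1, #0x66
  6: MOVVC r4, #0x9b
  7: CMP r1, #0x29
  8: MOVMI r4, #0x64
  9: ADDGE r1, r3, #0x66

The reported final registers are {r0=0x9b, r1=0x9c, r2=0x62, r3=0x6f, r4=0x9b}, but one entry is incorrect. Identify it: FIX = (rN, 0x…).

FIX = (r1, 0xd5)

0: ✓ CMP  NZCV=0010
1: · SUBLT
2: ✓ MOVNE  r0←0x9b
3: ✓ CMP  NZCV=1000
4: · ADDGE
5: · SUBPL
6: ✓ MOVVC  r4←0x9b
7: ✓ CMP  NZCV=0010
8: · MOVMI
9: ✓ ADDGE  r1←0xd5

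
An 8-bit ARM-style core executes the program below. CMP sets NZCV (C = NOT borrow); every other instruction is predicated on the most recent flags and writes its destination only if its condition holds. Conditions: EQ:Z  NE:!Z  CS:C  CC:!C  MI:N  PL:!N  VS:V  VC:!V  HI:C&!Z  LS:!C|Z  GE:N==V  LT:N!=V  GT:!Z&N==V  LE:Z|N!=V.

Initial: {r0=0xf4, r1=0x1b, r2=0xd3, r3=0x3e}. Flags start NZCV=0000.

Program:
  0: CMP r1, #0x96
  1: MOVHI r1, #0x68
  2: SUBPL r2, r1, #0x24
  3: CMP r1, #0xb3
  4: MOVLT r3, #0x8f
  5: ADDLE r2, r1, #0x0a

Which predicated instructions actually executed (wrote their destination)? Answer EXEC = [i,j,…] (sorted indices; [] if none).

[0] flags=1001 → (cmp)
[1] flags=1001 HI?F → skip
[2] flags=1001 PL?F → skip
[3] flags=0000 → (cmp)
[4] flags=0000 LT?F → skip
[5] flags=0000 LE?F → skip

EXEC = []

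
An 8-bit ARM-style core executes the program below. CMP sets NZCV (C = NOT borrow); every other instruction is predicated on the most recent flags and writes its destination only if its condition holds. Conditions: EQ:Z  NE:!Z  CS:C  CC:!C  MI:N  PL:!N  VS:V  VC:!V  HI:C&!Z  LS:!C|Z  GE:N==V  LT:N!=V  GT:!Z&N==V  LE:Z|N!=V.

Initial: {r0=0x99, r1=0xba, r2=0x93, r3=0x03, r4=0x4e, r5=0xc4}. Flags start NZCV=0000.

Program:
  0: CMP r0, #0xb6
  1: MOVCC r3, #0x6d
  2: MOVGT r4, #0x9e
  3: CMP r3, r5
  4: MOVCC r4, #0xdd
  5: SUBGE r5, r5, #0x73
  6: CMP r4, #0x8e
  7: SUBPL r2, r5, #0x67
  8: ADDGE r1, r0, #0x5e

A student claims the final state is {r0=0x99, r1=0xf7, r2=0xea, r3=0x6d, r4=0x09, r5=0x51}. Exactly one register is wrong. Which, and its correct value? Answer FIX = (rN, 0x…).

FIX = (r4, 0xdd)

0: ✓ CMP  NZCV=1000
1: ✓ MOVCC  r3←0x6d
2: · MOVGT
3: ✓ CMP  NZCV=1001
4: ✓ MOVCC  r4←0xdd
5: ✓ SUBGE  r5←0x51
6: ✓ CMP  NZCV=0010
7: ✓ SUBPL  r2←0xea
8: ✓ ADDGE  r1←0xf7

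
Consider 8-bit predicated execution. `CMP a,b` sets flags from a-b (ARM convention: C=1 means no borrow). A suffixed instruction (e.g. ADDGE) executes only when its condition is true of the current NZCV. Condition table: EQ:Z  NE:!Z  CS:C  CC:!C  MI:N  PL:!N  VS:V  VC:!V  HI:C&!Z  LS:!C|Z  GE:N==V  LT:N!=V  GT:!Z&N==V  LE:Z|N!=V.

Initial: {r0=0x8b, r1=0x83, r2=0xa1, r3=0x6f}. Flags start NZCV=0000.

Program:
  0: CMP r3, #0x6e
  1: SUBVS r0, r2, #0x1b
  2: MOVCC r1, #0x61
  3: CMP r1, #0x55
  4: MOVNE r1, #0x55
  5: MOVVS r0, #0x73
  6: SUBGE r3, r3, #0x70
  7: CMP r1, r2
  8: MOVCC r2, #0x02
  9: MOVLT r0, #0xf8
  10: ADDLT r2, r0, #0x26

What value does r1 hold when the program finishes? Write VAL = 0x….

VAL = 0x55

0: ✓ CMP  NZCV=0010
1: · SUBVS
2: · MOVCC
3: ✓ CMP  NZCV=0011
4: ✓ MOVNE  r1←0x55
5: ✓ MOVVS  r0←0x73
6: · SUBGE
7: ✓ CMP  NZCV=1001
8: ✓ MOVCC  r2←0x02
9: · MOVLT
10: · ADDLT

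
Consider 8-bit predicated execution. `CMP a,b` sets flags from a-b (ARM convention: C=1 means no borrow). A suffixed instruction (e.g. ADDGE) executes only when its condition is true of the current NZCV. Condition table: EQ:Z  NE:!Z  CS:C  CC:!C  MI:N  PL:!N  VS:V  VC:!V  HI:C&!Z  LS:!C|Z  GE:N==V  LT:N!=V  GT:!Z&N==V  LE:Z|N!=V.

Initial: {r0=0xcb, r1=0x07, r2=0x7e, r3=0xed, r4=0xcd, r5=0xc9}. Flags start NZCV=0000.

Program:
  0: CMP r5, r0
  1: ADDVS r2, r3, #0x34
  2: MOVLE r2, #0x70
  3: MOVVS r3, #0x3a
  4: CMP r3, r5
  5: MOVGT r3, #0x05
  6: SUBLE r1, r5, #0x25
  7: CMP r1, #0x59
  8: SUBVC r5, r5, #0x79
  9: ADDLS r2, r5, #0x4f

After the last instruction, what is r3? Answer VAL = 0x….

0: ✓ CMP  NZCV=1000
1: · ADDVS
2: ✓ MOVLE  r2←0x70
3: · MOVVS
4: ✓ CMP  NZCV=0010
5: ✓ MOVGT  r3←0x05
6: · SUBLE
7: ✓ CMP  NZCV=1000
8: ✓ SUBVC  r5←0x50
9: ✓ ADDLS  r2←0x9f

VAL = 0x05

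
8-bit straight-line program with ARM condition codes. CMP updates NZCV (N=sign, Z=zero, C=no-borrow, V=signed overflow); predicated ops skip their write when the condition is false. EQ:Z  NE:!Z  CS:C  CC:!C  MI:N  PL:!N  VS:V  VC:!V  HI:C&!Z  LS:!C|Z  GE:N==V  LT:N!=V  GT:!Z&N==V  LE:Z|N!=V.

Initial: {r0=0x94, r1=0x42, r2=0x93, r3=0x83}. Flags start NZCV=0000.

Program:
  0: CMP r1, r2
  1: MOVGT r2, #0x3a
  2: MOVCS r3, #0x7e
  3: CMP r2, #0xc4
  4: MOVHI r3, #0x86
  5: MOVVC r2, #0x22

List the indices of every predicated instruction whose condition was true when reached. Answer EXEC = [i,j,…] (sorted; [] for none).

0: ✓ CMP  NZCV=1001
1: ✓ MOVGT  r2←0x3a
2: · MOVCS
3: ✓ CMP  NZCV=0000
4: · MOVHI
5: ✓ MOVVC  r2←0x22

EXEC = [1,5]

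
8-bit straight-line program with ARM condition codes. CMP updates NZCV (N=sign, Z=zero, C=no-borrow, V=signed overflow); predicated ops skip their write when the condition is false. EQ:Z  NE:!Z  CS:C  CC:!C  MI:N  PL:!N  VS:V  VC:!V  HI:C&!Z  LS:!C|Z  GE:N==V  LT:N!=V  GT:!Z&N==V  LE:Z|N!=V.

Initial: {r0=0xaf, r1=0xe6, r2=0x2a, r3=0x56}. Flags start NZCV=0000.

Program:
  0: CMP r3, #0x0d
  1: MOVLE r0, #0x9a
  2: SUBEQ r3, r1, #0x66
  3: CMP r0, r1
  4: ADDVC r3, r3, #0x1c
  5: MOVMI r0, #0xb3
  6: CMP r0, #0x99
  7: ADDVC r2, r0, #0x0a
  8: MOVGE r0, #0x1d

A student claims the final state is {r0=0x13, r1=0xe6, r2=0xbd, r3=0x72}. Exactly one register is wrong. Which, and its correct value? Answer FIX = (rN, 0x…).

FIX = (r0, 0x1d)

0: ✓ CMP  NZCV=0010
1: · MOVLE
2: · SUBEQ
3: ✓ CMP  NZCV=1000
4: ✓ ADDVC  r3←0x72
5: ✓ MOVMI  r0←0xb3
6: ✓ CMP  NZCV=0010
7: ✓ ADDVC  r2←0xbd
8: ✓ MOVGE  r0←0x1d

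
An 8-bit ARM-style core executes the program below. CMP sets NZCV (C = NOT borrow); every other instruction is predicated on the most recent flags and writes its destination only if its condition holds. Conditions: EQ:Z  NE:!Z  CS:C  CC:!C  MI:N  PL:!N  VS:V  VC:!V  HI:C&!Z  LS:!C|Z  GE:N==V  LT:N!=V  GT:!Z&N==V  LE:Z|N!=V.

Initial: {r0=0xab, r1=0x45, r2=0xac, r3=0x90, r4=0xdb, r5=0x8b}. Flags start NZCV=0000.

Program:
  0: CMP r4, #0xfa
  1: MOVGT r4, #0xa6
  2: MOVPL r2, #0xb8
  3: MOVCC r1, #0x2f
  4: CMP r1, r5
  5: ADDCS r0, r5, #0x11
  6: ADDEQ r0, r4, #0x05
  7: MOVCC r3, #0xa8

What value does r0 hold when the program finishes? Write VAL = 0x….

0: ✓ CMP  NZCV=1000
1: · MOVGT
2: · MOVPL
3: ✓ MOVCC  r1←0x2f
4: ✓ CMP  NZCV=1001
5: · ADDCS
6: · ADDEQ
7: ✓ MOVCC  r3←0xa8

VAL = 0xab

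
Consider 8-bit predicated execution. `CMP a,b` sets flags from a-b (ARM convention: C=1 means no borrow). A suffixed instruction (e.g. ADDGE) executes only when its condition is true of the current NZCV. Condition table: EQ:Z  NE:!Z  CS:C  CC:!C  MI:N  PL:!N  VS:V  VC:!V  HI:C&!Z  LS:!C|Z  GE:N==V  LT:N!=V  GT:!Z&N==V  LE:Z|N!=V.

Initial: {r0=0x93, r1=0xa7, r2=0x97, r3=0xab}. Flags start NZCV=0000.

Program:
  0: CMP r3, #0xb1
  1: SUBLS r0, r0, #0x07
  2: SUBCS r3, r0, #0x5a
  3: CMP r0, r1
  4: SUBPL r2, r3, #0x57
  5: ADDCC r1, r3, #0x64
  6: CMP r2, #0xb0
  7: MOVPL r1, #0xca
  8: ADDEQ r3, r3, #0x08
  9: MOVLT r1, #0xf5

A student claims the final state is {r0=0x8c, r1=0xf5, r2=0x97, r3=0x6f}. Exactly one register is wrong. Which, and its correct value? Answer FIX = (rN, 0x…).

[0] flags=1000 → (cmp)
[1] flags=1000 LS?T → r0=0x8c
[2] flags=1000 CS?F → skip
[3] flags=1000 → (cmp)
[4] flags=1000 PL?F → skip
[5] flags=1000 CC?T → r1=0x0f
[6] flags=1000 → (cmp)
[7] flags=1000 PL?F → skip
[8] flags=1000 EQ?F → skip
[9] flags=1000 LT?T → r1=0xf5

FIX = (r3, 0xab)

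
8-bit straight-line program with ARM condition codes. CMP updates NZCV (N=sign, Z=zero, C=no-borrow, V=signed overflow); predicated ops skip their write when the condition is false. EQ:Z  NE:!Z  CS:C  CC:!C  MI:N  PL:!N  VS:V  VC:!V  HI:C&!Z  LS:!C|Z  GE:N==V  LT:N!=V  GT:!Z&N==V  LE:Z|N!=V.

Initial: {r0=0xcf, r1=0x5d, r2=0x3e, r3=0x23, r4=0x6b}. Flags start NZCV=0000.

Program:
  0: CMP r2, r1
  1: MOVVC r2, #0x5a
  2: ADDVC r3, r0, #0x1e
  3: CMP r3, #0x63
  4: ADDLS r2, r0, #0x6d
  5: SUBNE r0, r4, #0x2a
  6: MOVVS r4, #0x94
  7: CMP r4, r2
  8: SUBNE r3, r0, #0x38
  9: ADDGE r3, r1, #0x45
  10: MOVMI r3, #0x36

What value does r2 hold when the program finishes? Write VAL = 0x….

VAL = 0x5a

[0] flags=1000 → (cmp)
[1] flags=1000 VC?T → r2=0x5a
[2] flags=1000 VC?T → r3=0xed
[3] flags=1010 → (cmp)
[4] flags=1010 LS?F → skip
[5] flags=1010 NE?T → r0=0x41
[6] flags=1010 VS?F → skip
[7] flags=0010 → (cmp)
[8] flags=0010 NE?T → r3=0x09
[9] flags=0010 GE?T → r3=0xa2
[10] flags=0010 MI?F → skip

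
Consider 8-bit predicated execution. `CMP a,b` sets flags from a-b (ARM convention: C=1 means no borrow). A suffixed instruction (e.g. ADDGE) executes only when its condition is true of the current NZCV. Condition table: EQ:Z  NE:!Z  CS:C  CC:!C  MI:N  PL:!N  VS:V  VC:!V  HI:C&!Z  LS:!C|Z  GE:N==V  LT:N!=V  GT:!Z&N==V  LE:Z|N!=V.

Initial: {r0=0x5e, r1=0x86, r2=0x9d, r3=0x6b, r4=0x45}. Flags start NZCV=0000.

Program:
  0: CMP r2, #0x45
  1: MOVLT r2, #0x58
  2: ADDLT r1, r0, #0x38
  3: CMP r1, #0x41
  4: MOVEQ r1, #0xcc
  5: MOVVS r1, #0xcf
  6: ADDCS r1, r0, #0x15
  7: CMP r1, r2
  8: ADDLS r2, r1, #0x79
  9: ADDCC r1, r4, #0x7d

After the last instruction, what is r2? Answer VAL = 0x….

VAL = 0x58

[0] flags=0011 → (cmp)
[1] flags=0011 LT?T → r2=0x58
[2] flags=0011 LT?T → r1=0x96
[3] flags=0011 → (cmp)
[4] flags=0011 EQ?F → skip
[5] flags=0011 VS?T → r1=0xcf
[6] flags=0011 CS?T → r1=0x73
[7] flags=0010 → (cmp)
[8] flags=0010 LS?F → skip
[9] flags=0010 CC?F → skip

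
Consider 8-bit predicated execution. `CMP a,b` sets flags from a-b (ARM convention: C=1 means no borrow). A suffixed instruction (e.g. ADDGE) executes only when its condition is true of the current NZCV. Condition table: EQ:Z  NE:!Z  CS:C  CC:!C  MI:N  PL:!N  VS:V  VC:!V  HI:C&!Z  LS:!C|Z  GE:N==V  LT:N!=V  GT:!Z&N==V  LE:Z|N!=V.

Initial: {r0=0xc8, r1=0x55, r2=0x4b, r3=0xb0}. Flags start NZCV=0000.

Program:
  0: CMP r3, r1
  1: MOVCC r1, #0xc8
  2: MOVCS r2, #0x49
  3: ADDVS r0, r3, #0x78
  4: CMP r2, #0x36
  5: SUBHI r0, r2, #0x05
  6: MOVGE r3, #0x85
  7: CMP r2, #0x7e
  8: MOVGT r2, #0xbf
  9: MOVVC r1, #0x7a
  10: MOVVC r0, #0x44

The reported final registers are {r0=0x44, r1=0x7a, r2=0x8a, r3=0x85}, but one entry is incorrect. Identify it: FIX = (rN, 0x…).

FIX = (r2, 0x49)

0: ✓ CMP  NZCV=0011
1: · MOVCC
2: ✓ MOVCS  r2←0x49
3: ✓ ADDVS  r0←0x28
4: ✓ CMP  NZCV=0010
5: ✓ SUBHI  r0←0x44
6: ✓ MOVGE  r3←0x85
7: ✓ CMP  NZCV=1000
8: · MOVGT
9: ✓ MOVVC  r1←0x7a
10: ✓ MOVVC  r0←0x44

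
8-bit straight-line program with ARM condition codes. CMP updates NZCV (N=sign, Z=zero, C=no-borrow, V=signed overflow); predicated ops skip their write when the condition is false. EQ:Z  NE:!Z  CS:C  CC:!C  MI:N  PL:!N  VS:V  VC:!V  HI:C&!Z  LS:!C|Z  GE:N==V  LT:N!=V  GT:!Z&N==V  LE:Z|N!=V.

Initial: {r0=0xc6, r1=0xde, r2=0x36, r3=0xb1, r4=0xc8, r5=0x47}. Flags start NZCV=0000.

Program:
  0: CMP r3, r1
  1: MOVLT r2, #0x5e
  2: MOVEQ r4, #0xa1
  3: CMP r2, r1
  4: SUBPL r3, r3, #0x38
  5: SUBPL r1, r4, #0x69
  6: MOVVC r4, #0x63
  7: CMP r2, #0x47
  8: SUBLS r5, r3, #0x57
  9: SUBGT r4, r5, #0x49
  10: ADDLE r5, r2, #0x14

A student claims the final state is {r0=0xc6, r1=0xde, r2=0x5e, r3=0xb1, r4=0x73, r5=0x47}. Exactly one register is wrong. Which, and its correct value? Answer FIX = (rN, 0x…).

0: ✓ CMP  NZCV=1000
1: ✓ MOVLT  r2←0x5e
2: · MOVEQ
3: ✓ CMP  NZCV=1001
4: · SUBPL
5: · SUBPL
6: · MOVVC
7: ✓ CMP  NZCV=0010
8: · SUBLS
9: ✓ SUBGT  r4←0xfe
10: · ADDLE

FIX = (r4, 0xfe)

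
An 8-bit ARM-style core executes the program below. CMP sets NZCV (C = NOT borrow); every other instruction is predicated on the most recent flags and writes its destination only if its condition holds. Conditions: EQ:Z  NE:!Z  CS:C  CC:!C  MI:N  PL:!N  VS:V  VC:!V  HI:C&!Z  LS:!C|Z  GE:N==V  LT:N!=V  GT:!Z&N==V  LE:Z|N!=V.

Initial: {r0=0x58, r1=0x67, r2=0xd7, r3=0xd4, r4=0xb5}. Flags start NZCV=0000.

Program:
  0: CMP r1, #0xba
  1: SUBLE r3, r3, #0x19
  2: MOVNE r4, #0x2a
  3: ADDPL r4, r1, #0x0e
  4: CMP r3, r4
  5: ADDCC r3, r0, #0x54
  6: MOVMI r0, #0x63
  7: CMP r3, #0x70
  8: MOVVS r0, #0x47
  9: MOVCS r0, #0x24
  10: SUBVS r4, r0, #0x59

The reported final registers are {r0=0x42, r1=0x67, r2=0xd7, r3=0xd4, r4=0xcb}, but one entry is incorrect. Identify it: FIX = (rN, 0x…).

0: ✓ CMP  NZCV=1001
1: · SUBLE
2: ✓ MOVNE  r4←0x2a
3: · ADDPL
4: ✓ CMP  NZCV=1010
5: · ADDCC
6: ✓ MOVMI  r0←0x63
7: ✓ CMP  NZCV=0011
8: ✓ MOVVS  r0←0x47
9: ✓ MOVCS  r0←0x24
10: ✓ SUBVS  r4←0xcb

FIX = (r0, 0x24)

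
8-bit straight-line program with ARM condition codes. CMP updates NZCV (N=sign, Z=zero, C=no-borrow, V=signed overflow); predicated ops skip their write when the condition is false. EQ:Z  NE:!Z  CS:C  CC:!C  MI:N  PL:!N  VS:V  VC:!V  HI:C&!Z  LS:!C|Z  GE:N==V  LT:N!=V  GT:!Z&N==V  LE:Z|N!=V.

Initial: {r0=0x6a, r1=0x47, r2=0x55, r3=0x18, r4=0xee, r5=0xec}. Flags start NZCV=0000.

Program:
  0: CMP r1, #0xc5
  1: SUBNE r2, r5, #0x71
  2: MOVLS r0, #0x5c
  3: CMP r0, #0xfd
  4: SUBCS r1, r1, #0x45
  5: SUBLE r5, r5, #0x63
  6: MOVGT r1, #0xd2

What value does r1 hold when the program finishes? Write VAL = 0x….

0: ✓ CMP  NZCV=1001
1: ✓ SUBNE  r2←0x7b
2: ✓ MOVLS  r0←0x5c
3: ✓ CMP  NZCV=0000
4: · SUBCS
5: · SUBLE
6: ✓ MOVGT  r1←0xd2

VAL = 0xd2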